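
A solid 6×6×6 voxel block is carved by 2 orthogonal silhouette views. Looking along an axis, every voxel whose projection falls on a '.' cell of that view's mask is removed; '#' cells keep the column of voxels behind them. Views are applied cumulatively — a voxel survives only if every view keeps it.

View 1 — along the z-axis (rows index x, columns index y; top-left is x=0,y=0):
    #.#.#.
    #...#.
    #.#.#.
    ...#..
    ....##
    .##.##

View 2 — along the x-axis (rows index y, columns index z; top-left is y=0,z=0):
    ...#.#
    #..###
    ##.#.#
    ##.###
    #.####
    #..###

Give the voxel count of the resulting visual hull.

before carving: 216 voxels (6×6×6)
carve view 1 (along z, XY-mask fill 15/36): 90 voxels remain
carve view 2 (along x, YZ-mask fill 24/36): 60 voxels remain

60 voxels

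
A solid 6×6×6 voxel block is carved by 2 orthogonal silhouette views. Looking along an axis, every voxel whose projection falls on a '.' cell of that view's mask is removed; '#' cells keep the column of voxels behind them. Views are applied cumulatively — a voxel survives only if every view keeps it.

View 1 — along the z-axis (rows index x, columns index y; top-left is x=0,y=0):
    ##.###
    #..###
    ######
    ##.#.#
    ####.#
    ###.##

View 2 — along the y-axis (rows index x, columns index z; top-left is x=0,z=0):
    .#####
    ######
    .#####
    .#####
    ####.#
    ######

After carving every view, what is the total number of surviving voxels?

full grid |V| = 216
V1 z: intersect with XY mask (29 set) -- 174 left
V2 y: intersect with XZ mask (32 set) -- 154 left

remaining voxels: 154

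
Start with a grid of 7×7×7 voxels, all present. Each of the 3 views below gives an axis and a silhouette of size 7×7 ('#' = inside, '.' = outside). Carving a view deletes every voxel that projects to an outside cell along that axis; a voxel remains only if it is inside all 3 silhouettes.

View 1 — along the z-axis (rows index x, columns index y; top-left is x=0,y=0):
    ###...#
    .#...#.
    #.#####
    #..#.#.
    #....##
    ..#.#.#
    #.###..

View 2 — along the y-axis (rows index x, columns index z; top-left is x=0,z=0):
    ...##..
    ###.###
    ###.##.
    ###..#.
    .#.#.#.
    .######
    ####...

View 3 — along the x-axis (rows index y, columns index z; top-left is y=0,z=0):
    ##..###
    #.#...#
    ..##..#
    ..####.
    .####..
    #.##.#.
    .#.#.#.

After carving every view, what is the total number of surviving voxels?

|visual hull| = 59

full grid |V| = 343
[1] z-view keeps 25 columns → grid now 175
[2] y-view keeps 30 columns → grid now 105
[3] x-view keeps 26 columns → grid now 59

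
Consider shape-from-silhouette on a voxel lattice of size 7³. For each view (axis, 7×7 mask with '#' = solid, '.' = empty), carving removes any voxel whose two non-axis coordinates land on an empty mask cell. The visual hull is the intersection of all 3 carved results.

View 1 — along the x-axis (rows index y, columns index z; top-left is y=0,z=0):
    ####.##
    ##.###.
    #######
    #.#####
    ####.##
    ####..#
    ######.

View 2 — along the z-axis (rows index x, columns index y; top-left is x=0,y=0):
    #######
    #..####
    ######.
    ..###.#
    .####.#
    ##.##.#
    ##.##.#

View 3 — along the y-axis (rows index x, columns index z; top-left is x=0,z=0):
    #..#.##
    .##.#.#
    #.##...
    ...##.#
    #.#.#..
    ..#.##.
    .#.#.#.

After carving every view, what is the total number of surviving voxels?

initial block: 7^3 = 343
V1 x: intersect with YZ mask (41 set) -- 287 left
V2 z: intersect with XY mask (37 set) -- 218 left
V3 y: intersect with XZ mask (23 set) -- 106 left

|visual hull| = 106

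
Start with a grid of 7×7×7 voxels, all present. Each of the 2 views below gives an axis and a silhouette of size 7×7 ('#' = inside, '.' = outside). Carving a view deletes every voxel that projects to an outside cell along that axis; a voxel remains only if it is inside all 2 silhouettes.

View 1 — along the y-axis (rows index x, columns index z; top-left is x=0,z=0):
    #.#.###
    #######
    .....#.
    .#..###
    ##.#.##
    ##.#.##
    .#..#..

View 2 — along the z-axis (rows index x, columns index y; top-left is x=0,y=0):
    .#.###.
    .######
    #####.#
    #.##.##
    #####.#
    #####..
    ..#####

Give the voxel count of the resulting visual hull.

start: 7×7×7 = 343 voxels
[1] y-view keeps 29 columns → grid now 203
[2] z-view keeps 37 columns → grid now 153

voxel count = 153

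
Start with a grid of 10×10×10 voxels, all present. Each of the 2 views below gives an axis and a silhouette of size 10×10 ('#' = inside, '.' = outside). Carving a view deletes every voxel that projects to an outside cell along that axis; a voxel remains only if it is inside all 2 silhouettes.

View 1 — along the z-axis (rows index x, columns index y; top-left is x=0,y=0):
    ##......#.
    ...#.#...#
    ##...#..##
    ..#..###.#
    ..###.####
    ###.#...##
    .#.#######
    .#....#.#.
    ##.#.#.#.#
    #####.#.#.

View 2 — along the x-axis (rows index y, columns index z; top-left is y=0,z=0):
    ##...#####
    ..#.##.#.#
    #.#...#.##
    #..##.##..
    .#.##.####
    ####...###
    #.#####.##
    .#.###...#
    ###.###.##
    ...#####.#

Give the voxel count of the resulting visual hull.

full grid |V| = 1000
step 1: project along z, AND mask (53/100) → |grid| = 530
step 2: project along x, AND mask (63/100) → |grid| = 336

336 voxels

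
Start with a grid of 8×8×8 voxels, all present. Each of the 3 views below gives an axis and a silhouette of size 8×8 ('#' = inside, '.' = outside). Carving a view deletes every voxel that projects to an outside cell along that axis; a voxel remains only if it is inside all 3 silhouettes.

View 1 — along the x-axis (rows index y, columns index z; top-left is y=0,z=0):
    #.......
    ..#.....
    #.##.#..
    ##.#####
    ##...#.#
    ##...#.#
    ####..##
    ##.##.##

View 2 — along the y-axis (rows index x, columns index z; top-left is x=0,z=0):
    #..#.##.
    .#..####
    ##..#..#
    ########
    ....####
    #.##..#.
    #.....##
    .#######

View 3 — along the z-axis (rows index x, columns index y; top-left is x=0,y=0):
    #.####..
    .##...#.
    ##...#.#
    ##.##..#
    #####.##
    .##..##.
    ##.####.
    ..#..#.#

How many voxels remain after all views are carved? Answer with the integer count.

|visual hull| = 86

start: 8×8×8 = 512 voxels
V1 x: intersect with YZ mask (33 set) -- 264 left
V2 y: intersect with XZ mask (39 set) -- 161 left
V3 z: intersect with XY mask (37 set) -- 86 left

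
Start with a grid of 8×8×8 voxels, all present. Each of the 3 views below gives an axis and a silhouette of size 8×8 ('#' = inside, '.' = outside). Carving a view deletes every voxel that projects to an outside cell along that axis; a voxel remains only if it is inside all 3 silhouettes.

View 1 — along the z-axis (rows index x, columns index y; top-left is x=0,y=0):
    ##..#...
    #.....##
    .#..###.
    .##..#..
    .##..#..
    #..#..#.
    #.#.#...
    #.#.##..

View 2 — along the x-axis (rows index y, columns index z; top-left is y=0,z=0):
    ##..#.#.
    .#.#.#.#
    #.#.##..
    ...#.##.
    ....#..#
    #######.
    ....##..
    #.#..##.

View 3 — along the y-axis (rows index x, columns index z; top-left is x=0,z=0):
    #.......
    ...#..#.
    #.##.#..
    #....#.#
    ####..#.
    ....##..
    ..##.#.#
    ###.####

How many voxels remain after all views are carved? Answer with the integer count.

|visual hull| = 48

start: 8×8×8 = 512 voxels
V1 z: intersect with XY mask (26 set) -- 208 left
V2 x: intersect with YZ mask (30 set) -- 101 left
V3 y: intersect with XZ mask (28 set) -- 48 left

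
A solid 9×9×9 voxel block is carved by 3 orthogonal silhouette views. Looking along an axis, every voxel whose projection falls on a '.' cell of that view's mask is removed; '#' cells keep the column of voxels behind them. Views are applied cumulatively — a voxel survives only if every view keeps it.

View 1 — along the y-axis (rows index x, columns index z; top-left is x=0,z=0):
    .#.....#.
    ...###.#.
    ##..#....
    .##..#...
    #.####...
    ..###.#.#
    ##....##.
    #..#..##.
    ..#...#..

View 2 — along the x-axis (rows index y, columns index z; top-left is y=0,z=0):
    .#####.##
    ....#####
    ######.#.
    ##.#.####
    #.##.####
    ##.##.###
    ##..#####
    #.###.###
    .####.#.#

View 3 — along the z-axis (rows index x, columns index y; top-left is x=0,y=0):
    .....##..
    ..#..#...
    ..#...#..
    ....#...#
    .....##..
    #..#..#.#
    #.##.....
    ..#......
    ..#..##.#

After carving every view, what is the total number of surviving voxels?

initial block: 9^3 = 729
  1. axis=1 (XZ plane), |mask|=32  ⇒  voxels=288
  2. axis=0 (YZ plane), |mask|=60  ⇒  voxels=210
  3. axis=2 (XY plane), |mask|=22  ⇒  voxels=59

remaining voxels: 59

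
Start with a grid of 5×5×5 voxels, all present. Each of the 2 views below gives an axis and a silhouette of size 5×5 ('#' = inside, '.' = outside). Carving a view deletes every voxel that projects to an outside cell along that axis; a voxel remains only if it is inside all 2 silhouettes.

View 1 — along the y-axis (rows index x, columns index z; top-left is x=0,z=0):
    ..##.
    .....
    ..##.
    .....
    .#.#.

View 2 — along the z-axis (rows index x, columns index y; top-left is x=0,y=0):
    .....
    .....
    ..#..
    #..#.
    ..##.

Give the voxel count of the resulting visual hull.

voxel count = 6

start: 5×5×5 = 125 voxels
V1 y: intersect with XZ mask (6 set) -- 30 left
V2 z: intersect with XY mask (5 set) -- 6 left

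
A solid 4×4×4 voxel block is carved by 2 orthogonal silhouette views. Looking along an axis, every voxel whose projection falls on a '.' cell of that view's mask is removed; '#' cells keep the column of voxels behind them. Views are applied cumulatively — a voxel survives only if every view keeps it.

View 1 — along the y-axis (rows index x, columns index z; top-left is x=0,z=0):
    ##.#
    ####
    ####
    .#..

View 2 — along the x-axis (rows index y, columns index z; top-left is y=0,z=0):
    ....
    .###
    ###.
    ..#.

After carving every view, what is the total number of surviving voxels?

before carving: 64 voxels (4×4×4)
step 1: project along y, AND mask (12/16) → |grid| = 48
step 2: project along x, AND mask (7/16) → |grid| = 20

remaining voxels: 20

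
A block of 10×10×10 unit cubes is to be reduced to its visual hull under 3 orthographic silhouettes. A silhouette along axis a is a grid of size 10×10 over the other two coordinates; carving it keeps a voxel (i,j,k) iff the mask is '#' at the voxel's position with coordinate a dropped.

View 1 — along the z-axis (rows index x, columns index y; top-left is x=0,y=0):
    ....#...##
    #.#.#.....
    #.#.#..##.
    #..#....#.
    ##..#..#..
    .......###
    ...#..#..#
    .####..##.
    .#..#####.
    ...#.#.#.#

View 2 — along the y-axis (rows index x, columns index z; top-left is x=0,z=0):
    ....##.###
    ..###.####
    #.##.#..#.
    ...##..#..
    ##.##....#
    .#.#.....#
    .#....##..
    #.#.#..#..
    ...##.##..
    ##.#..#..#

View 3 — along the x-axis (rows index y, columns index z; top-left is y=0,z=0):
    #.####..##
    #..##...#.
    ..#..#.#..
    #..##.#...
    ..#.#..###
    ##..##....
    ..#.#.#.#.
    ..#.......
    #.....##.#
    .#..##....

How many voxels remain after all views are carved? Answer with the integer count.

77 voxels

initial block: 10^3 = 1000
carve view 1 (along z, XY-mask fill 40/100): 400 voxels remain
carve view 2 (along y, XZ-mask fill 44/100): 176 voxels remain
carve view 3 (along x, YZ-mask fill 39/100): 77 voxels remain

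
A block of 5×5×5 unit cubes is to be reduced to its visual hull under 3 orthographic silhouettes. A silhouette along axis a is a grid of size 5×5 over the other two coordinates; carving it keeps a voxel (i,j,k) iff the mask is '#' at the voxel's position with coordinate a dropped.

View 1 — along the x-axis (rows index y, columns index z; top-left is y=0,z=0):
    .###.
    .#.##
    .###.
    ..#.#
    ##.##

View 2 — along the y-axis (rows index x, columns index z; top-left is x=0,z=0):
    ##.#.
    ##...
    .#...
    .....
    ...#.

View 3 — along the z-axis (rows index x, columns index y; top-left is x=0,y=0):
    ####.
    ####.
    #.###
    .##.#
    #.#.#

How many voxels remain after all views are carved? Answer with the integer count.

15 voxels

before carving: 125 voxels (5×5×5)
after view 1 [x-axis, 15 of 25 cells solid] → remaining = 75
after view 2 [y-axis, 7 of 25 cells solid] → remaining = 22
after view 3 [z-axis, 18 of 25 cells solid] → remaining = 15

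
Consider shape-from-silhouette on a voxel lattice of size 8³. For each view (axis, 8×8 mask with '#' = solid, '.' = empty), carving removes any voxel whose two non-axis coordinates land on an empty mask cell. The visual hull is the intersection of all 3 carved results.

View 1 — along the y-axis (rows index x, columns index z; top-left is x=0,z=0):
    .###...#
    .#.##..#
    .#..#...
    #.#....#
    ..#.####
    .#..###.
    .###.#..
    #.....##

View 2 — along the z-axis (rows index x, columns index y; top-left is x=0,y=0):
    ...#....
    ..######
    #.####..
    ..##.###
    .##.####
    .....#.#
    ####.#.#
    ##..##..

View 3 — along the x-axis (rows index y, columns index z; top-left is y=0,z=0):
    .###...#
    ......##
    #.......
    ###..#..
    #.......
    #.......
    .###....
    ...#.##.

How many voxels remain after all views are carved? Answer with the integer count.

start: 8×8×8 = 512 voxels
carve view 1 (along y, XZ-mask fill 29/64): 232 voxels remain
carve view 2 (along z, XY-mask fill 35/64): 127 voxels remain
carve view 3 (along x, YZ-mask fill 19/64): 33 voxels remain

33 voxels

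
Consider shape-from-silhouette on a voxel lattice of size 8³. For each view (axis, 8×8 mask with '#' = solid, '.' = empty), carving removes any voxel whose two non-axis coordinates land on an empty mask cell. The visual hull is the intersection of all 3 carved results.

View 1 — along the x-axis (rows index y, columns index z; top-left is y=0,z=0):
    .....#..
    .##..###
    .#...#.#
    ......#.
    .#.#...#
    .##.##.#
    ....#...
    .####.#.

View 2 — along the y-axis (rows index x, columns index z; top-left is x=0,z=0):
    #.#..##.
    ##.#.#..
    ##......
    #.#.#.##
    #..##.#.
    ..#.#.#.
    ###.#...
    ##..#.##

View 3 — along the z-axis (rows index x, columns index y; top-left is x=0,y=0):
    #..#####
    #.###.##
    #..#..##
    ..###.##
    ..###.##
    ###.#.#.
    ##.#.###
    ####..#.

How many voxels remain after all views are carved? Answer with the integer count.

before carving: 512 voxels (8×8×8)
carve view 1 (along x, YZ-mask fill 24/64): 192 voxels remain
carve view 2 (along y, XZ-mask fill 31/64): 82 voxels remain
carve view 3 (along z, XY-mask fill 42/64): 46 voxels remain

voxel count = 46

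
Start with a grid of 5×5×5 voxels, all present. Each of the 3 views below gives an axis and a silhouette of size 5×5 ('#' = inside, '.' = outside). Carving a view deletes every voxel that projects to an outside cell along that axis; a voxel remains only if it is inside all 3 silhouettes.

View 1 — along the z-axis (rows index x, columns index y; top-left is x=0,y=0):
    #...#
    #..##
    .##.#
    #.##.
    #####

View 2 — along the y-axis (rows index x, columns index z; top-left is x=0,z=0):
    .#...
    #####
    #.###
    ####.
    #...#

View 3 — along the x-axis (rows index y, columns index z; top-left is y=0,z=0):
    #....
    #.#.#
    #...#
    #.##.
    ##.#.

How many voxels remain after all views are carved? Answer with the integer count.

|visual hull| = 27

initial block: 5^3 = 125
[1] z-view keeps 16 columns → grid now 80
[2] y-view keeps 16 columns → grid now 51
[3] x-view keeps 12 columns → grid now 27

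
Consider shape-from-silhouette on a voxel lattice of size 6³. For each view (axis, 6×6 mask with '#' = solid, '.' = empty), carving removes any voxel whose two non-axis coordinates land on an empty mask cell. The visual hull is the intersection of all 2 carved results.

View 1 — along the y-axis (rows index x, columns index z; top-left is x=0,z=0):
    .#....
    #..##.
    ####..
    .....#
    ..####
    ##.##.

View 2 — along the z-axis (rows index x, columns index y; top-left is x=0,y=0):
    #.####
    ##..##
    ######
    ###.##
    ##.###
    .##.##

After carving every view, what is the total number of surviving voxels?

82 voxels

start: 6×6×6 = 216 voxels
after view 1 [y-axis, 17 of 36 cells solid] → remaining = 102
after view 2 [z-axis, 29 of 36 cells solid] → remaining = 82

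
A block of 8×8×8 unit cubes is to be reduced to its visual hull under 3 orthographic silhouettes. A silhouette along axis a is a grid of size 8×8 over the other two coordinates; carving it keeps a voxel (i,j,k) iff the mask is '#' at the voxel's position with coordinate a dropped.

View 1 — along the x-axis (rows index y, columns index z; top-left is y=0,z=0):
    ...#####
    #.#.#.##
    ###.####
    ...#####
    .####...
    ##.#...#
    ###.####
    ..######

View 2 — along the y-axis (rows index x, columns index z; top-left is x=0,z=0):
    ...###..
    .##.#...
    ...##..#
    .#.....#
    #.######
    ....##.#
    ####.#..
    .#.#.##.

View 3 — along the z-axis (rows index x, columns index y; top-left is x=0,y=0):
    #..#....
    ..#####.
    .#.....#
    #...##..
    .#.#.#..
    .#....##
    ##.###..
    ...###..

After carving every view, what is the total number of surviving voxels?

initial block: 8^3 = 512
  1. axis=0 (YZ plane), |mask|=43  ⇒  voxels=344
  2. axis=1 (XZ plane), |mask|=30  ⇒  voxels=164
  3. axis=2 (XY plane), |mask|=26  ⇒  voxels=66

66 voxels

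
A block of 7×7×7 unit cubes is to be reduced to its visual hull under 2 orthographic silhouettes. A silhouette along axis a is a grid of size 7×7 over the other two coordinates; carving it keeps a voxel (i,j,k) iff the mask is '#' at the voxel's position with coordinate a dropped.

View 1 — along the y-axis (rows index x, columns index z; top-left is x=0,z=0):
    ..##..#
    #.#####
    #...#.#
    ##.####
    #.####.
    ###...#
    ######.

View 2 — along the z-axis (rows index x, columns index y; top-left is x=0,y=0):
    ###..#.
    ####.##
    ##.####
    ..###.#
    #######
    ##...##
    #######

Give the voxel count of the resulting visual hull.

start: 7×7×7 = 343 voxels
after view 1 [y-axis, 33 of 49 cells solid] → remaining = 231
after view 2 [z-axis, 38 of 49 cells solid] → remaining = 183

|visual hull| = 183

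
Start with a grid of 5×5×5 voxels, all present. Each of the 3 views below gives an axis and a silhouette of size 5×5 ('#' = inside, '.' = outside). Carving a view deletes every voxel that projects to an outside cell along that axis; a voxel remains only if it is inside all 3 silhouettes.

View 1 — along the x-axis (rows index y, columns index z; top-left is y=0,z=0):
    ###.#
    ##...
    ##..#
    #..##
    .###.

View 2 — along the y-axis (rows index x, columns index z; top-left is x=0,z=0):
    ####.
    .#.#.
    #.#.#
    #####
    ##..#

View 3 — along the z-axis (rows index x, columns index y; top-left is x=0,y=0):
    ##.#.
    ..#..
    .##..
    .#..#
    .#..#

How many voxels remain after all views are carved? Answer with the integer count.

19 voxels

start: 5×5×5 = 125 voxels
step 1: project along x, AND mask (15/25) → |grid| = 75
step 2: project along y, AND mask (17/25) → |grid| = 53
step 3: project along z, AND mask (10/25) → |grid| = 19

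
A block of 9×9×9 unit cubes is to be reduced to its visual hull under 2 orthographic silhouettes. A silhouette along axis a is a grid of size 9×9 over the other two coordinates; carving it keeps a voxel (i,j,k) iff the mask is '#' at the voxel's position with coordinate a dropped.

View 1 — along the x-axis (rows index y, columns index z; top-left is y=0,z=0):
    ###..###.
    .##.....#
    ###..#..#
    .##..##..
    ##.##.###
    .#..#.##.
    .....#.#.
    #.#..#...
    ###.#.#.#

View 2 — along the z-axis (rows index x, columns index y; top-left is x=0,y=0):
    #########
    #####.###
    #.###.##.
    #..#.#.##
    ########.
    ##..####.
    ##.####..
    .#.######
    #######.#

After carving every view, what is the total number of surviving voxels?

|visual hull| = 277

start: 9×9×9 = 729 voxels
[1] x-view keeps 40 columns → grid now 360
[2] z-view keeps 63 columns → grid now 277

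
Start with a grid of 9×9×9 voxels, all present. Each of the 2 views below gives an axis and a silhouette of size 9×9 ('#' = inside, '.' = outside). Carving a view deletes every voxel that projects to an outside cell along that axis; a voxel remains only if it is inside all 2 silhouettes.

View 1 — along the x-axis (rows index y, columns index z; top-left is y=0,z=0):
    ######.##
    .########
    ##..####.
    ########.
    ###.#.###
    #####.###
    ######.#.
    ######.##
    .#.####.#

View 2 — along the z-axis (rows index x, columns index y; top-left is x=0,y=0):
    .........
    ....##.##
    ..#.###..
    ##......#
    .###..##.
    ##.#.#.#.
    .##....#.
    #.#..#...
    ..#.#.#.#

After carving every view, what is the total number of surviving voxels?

full grid |V| = 729
after view 1 [x-axis, 66 of 81 cells solid] → remaining = 594
after view 2 [z-axis, 31 of 81 cells solid] → remaining = 226

voxel count = 226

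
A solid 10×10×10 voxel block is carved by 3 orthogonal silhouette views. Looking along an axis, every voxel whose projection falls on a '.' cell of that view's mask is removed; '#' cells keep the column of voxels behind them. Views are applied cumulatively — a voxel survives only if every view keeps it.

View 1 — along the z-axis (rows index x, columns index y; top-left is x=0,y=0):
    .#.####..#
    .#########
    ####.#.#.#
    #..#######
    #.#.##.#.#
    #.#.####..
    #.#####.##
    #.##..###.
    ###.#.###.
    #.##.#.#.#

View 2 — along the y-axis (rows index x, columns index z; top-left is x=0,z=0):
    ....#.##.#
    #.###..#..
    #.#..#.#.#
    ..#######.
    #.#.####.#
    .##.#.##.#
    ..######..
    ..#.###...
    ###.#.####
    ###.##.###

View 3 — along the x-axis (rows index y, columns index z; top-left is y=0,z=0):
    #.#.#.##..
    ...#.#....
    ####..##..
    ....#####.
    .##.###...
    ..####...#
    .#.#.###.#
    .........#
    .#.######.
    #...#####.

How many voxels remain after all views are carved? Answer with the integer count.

full grid |V| = 1000
carve view 1 (along z, XY-mask fill 69/100): 690 voxels remain
carve view 2 (along y, XZ-mask fill 60/100): 414 voxels remain
carve view 3 (along x, YZ-mask fill 48/100): 216 voxels remain

remaining voxels: 216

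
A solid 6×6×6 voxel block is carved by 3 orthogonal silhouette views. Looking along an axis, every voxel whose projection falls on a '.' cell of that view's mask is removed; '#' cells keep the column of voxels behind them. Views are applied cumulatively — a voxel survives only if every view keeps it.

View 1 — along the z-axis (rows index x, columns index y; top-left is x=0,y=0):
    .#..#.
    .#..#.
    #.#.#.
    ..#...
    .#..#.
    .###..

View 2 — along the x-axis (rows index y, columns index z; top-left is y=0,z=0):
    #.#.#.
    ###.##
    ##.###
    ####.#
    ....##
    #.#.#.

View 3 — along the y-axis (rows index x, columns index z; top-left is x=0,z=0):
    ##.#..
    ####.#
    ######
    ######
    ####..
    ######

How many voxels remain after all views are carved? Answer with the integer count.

initial block: 6^3 = 216
  1. axis=2 (XY plane), |mask|=13  ⇒  voxels=78
  2. axis=0 (YZ plane), |mask|=23  ⇒  voxels=51
  3. axis=1 (XZ plane), |mask|=30  ⇒  voxels=40

voxel count = 40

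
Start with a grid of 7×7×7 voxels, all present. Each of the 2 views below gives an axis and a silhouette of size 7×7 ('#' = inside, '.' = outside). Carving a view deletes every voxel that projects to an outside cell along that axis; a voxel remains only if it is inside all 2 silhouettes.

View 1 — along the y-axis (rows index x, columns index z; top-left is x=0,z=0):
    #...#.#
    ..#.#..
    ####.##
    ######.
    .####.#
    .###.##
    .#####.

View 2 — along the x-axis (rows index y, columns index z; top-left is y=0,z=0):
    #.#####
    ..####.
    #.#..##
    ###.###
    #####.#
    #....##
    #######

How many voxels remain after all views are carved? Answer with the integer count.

remaining voxels: 162

initial block: 7^3 = 343
  1. axis=1 (XZ plane), |mask|=32  ⇒  voxels=224
  2. axis=0 (YZ plane), |mask|=36  ⇒  voxels=162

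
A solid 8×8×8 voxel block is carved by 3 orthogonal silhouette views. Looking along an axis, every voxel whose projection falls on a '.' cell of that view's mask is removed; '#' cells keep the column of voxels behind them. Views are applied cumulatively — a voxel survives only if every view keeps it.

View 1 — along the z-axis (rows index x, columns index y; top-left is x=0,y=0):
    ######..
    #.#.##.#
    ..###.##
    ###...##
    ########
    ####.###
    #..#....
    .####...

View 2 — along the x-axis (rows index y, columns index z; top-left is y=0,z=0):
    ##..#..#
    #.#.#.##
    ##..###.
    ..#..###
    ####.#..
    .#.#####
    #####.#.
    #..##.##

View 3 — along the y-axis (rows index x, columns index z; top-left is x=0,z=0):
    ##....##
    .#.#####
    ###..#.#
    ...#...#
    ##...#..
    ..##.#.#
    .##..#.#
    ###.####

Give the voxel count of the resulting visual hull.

|visual hull| = 108

before carving: 512 voxels (8×8×8)
carve view 1 (along z, XY-mask fill 42/64): 336 voxels remain
carve view 2 (along x, YZ-mask fill 40/64): 206 voxels remain
carve view 3 (along y, XZ-mask fill 35/64): 108 voxels remain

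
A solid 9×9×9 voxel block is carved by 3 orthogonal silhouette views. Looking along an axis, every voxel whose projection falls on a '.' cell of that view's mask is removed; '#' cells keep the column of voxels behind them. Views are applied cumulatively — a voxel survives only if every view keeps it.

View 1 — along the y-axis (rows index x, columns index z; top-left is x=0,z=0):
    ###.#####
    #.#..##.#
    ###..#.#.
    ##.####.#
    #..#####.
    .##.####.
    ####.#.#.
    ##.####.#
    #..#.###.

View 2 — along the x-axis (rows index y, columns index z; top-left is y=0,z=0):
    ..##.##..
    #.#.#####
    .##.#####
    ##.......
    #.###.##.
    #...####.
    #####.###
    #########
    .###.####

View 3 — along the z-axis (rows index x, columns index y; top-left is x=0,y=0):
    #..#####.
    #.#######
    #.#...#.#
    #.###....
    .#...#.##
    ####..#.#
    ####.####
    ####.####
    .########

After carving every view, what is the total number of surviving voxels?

228 voxels

before carving: 729 voxels (9×9×9)
step 1: project along y, AND mask (55/81) → |grid| = 495
step 2: project along x, AND mask (55/81) → |grid| = 340
step 3: project along z, AND mask (56/81) → |grid| = 228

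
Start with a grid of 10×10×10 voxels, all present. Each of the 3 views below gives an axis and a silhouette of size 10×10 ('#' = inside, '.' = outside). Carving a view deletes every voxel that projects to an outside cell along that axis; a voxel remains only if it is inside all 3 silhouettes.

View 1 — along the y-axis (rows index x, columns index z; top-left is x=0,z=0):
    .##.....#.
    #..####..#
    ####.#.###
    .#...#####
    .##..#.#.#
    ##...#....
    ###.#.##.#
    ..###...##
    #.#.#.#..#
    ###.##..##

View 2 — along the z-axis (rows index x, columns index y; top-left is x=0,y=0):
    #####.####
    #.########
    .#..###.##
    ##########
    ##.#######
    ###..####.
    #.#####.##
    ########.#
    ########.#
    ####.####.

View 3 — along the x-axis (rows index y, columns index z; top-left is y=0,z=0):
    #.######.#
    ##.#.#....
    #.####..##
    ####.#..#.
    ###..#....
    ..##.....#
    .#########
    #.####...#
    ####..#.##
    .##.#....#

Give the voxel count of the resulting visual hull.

|visual hull| = 275

initial block: 10^3 = 1000
V1 y: intersect with XZ mask (55 set) -- 550 left
V2 z: intersect with XY mask (84 set) -- 457 left
V3 x: intersect with YZ mask (58 set) -- 275 left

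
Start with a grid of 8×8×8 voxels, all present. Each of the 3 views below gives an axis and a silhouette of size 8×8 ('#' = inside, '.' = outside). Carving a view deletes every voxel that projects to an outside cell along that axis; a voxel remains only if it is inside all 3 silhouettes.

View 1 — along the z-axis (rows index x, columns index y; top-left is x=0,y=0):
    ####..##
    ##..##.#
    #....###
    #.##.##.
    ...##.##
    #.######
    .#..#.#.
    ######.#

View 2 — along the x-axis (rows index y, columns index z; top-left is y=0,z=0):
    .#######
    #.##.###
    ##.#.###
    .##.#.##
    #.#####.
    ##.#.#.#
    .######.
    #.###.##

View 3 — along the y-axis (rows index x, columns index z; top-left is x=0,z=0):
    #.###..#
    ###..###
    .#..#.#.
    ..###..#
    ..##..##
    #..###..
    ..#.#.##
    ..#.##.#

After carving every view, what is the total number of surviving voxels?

remaining voxels: 129

start: 8×8×8 = 512 voxels
carve view 1 (along z, XY-mask fill 41/64): 328 voxels remain
carve view 2 (along x, YZ-mask fill 47/64): 242 voxels remain
carve view 3 (along y, XZ-mask fill 34/64): 129 voxels remain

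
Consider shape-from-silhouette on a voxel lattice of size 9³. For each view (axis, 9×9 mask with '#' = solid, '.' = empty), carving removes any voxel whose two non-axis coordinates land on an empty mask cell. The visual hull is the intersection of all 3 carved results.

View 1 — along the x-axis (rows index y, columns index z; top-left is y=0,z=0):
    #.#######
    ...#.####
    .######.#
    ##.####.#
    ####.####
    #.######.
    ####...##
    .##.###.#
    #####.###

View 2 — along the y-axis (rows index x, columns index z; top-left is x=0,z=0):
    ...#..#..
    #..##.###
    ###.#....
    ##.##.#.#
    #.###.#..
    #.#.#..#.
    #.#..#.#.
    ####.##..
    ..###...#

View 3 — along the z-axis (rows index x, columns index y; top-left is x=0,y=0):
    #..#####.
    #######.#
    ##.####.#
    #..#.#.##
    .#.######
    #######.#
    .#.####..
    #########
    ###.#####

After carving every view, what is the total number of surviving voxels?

initial block: 9^3 = 729
step 1: project along x, AND mask (62/81) → |grid| = 558
step 2: project along y, AND mask (41/81) → |grid| = 282
step 3: project along z, AND mask (63/81) → |grid| = 225

225 voxels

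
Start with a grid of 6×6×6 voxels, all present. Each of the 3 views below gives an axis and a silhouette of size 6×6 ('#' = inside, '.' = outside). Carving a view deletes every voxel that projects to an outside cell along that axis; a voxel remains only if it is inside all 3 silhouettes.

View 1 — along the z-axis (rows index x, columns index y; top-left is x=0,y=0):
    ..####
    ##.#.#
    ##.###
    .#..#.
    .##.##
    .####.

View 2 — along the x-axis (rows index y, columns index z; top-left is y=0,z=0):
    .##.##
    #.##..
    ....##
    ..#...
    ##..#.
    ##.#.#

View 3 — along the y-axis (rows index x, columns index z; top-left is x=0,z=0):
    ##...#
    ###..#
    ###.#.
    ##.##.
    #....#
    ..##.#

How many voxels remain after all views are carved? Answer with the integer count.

voxel count = 40

before carving: 216 voxels (6×6×6)
[1] z-view keeps 23 columns → grid now 138
[2] x-view keeps 17 columns → grid now 64
[3] y-view keeps 20 columns → grid now 40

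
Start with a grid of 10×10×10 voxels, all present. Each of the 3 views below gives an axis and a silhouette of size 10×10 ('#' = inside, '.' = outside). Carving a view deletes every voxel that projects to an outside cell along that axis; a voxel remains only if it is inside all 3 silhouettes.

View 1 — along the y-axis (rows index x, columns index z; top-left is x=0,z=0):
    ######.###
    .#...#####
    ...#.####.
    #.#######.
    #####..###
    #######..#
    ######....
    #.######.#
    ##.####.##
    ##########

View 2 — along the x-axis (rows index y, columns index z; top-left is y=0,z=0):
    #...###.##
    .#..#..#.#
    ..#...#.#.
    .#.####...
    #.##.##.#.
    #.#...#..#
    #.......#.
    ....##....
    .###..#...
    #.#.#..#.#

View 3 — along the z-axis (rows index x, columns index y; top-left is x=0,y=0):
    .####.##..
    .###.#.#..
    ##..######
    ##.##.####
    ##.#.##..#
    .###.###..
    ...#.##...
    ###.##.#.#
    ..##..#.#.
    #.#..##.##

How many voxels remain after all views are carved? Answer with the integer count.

voxel count = 179

initial block: 10^3 = 1000
V1 y: intersect with XZ mask (76 set) -- 760 left
V2 x: intersect with YZ mask (41 set) -- 311 left
V3 z: intersect with XY mask (59 set) -- 179 left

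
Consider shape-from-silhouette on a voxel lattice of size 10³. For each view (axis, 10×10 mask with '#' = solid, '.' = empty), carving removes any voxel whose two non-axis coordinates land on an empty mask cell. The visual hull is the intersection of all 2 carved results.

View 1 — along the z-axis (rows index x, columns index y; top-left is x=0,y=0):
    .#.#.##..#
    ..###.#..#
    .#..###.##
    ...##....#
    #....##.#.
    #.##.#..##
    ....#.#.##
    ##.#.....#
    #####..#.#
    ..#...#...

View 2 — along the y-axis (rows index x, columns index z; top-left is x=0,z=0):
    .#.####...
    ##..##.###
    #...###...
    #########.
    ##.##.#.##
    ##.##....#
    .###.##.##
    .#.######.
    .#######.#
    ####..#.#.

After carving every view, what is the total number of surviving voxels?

voxel count = 293

full grid |V| = 1000
  1. axis=2 (XY plane), |mask|=46  ⇒  voxels=460
  2. axis=1 (XZ plane), |mask|=65  ⇒  voxels=293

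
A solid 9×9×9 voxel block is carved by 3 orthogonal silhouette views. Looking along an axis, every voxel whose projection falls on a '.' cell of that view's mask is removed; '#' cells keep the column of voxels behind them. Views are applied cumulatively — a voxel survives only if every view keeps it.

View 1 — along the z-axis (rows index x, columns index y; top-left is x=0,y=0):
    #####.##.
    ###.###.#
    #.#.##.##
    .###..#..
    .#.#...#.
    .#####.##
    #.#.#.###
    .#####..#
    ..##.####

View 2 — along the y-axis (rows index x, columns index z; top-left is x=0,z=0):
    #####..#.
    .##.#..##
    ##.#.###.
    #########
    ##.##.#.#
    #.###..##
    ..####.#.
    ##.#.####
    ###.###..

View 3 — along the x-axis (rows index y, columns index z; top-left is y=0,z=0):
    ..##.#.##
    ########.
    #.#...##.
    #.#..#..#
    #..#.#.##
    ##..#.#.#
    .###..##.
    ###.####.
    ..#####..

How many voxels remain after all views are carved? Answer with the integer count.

start: 9×9×9 = 729 voxels
V1 z: intersect with XY mask (52 set) -- 468 left
V2 y: intersect with XZ mask (56 set) -- 317 left
V3 x: intersect with YZ mask (48 set) -- 190 left

|visual hull| = 190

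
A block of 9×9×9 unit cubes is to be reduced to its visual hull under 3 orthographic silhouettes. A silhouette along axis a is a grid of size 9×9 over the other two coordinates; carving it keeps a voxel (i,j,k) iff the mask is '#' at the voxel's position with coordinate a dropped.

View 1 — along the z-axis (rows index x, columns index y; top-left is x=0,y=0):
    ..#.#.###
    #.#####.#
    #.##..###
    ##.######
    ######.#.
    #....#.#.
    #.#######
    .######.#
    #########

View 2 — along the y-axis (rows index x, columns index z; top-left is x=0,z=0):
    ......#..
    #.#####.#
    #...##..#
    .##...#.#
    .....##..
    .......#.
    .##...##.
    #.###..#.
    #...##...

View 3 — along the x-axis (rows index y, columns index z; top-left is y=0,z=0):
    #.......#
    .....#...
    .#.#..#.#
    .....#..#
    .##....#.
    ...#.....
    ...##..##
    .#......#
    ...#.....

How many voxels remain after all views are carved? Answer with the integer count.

remaining voxels: 51

start: 9×9×9 = 729 voxels
step 1: project along z, AND mask (60/81) → |grid| = 540
step 2: project along y, AND mask (31/81) → |grid| = 221
step 3: project along x, AND mask (20/81) → |grid| = 51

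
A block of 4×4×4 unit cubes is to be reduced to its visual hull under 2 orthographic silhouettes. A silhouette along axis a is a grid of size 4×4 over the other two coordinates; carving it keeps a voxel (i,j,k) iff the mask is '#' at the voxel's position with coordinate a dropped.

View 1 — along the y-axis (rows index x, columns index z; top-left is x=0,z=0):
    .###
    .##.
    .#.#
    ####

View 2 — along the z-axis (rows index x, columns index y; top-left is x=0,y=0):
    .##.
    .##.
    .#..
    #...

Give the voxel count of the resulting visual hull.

16 voxels

full grid |V| = 64
V1 y: intersect with XZ mask (11 set) -- 44 left
V2 z: intersect with XY mask (6 set) -- 16 left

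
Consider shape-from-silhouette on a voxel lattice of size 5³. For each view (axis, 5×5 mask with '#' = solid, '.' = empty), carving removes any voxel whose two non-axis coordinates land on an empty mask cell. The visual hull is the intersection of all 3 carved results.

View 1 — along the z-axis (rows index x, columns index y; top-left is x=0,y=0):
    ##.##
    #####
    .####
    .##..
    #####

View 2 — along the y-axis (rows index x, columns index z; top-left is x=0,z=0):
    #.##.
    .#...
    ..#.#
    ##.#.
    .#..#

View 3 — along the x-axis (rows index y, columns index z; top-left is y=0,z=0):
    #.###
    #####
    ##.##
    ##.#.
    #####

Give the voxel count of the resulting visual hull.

remaining voxels: 34

initial block: 5^3 = 125
V1 z: intersect with XY mask (20 set) -- 100 left
V2 y: intersect with XZ mask (11 set) -- 41 left
V3 x: intersect with YZ mask (21 set) -- 34 left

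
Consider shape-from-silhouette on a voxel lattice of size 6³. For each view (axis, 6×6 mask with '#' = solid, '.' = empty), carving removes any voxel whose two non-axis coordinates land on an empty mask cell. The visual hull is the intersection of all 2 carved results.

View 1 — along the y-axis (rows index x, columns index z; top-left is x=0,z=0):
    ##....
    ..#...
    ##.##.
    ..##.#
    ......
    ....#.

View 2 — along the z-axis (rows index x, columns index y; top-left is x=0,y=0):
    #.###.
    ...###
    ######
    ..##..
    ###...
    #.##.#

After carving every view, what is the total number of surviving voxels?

45 voxels

before carving: 216 voxels (6×6×6)
after view 1 [y-axis, 11 of 36 cells solid] → remaining = 66
after view 2 [z-axis, 22 of 36 cells solid] → remaining = 45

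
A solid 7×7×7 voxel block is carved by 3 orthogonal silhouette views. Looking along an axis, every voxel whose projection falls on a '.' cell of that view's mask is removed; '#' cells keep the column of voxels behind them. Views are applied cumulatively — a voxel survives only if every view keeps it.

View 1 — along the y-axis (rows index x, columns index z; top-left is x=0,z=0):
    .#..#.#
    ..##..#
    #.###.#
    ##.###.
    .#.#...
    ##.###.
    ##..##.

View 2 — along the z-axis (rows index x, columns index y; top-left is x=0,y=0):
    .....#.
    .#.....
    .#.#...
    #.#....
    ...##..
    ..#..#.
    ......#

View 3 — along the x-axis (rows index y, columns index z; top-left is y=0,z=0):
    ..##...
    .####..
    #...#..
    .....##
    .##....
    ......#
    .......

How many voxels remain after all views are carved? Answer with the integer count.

before carving: 343 voxels (7×7×7)
  1. axis=1 (XZ plane), |mask|=27  ⇒  voxels=189
  2. axis=2 (XY plane), |mask|=11  ⇒  voxels=44
  3. axis=0 (YZ plane), |mask|=13  ⇒  voxels=13

remaining voxels: 13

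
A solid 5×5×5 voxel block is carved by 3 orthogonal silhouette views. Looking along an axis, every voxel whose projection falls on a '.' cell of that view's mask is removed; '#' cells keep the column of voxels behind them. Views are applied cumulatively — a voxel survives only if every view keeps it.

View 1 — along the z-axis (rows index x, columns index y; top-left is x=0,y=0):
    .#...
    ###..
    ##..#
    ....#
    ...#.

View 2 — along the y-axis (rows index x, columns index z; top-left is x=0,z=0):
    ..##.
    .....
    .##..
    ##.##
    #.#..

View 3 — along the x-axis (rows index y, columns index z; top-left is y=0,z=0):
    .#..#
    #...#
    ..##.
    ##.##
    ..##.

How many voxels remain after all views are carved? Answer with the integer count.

before carving: 125 voxels (5×5×5)
carve view 1 (along z, XY-mask fill 9/25): 45 voxels remain
carve view 2 (along y, XZ-mask fill 10/25): 14 voxels remain
carve view 3 (along x, YZ-mask fill 12/25): 4 voxels remain

4 voxels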